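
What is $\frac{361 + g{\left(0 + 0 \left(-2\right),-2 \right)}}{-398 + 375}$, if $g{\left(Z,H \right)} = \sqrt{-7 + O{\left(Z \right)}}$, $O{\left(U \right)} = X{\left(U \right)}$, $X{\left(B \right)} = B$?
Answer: $- \frac{361}{23} - \frac{i \sqrt{7}}{23} \approx -15.696 - 0.11503 i$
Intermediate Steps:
$O{\left(U \right)} = U$
$g{\left(Z,H \right)} = \sqrt{-7 + Z}$
$\frac{361 + g{\left(0 + 0 \left(-2\right),-2 \right)}}{-398 + 375} = \frac{361 + \sqrt{-7 + \left(0 + 0 \left(-2\right)\right)}}{-398 + 375} = \frac{361 + \sqrt{-7 + \left(0 + 0\right)}}{-23} = \left(361 + \sqrt{-7 + 0}\right) \left(- \frac{1}{23}\right) = \left(361 + \sqrt{-7}\right) \left(- \frac{1}{23}\right) = \left(361 + i \sqrt{7}\right) \left(- \frac{1}{23}\right) = - \frac{361}{23} - \frac{i \sqrt{7}}{23}$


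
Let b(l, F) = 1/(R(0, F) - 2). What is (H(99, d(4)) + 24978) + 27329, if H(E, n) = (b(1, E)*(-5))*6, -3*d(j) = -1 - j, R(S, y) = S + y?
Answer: 5073749/97 ≈ 52307.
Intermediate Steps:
b(l, F) = 1/(-2 + F) (b(l, F) = 1/((0 + F) - 2) = 1/(F - 2) = 1/(-2 + F))
d(j) = ⅓ + j/3 (d(j) = -(-1 - j)/3 = ⅓ + j/3)
H(E, n) = -30/(-2 + E) (H(E, n) = (-5/(-2 + E))*6 = -5/(-2 + E)*6 = -30/(-2 + E))
(H(99, d(4)) + 24978) + 27329 = (-30/(-2 + 99) + 24978) + 27329 = (-30/97 + 24978) + 27329 = 2422836/97 + 27329 = 5073749/97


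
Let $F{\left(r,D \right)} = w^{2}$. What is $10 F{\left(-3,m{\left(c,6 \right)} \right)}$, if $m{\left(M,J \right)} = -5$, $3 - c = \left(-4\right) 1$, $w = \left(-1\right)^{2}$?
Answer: $10$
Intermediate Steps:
$w = 1$
$c = 7$ ($c = 3 - \left(-4\right) 1 = 3 - -4 = 3 + 4 = 7$)
$F{\left(r,D \right)} = 1$ ($F{\left(r,D \right)} = 1^{2} = 1$)
$10 F{\left(-3,m{\left(c,6 \right)} \right)} = 10 \cdot 1 = 10$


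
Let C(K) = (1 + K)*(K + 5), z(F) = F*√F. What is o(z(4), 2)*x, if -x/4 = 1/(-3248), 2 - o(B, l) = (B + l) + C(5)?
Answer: -17/203 ≈ -0.083744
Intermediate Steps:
z(F) = F^(3/2)
C(K) = (1 + K)*(5 + K)
o(B, l) = -58 - B - l (o(B, l) = 2 - ((B + l) + (5 + 5² + 6*5)) = 2 - ((B + l) + (5 + 25 + 30)) = 2 - ((B + l) + 60) = 2 - (60 + B + l) = 2 + (-60 - B - l) = -58 - B - l)
x = 1/812 (x = -4/(-3248) = -4*(-1/3248) = 1/812 ≈ 0.0012315)
o(z(4), 2)*x = (-58 - 4^(3/2) - 1*2)*(1/812) = (-58 - 1*8 - 2)*(1/812) = (-58 - 8 - 2)*(1/812) = -68*1/812 = -17/203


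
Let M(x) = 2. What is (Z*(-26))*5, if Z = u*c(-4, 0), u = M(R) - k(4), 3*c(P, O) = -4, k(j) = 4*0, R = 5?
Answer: 1040/3 ≈ 346.67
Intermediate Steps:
k(j) = 0
c(P, O) = -4/3 (c(P, O) = (⅓)*(-4) = -4/3)
u = 2 (u = 2 - 1*0 = 2 + 0 = 2)
Z = -8/3 (Z = 2*(-4/3) = -8/3 ≈ -2.6667)
(Z*(-26))*5 = -8/3*(-26)*5 = (208/3)*5 = 1040/3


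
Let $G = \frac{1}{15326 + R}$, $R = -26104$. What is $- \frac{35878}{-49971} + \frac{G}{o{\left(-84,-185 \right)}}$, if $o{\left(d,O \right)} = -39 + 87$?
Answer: $\frac{6187072687}{8617399008} \approx 0.71797$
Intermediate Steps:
$o{\left(d,O \right)} = 48$
$G = - \frac{1}{10778}$ ($G = \frac{1}{15326 - 26104} = \frac{1}{-10778} = - \frac{1}{10778} \approx -9.2782 \cdot 10^{-5}$)
$- \frac{35878}{-49971} + \frac{G}{o{\left(-84,-185 \right)}} = - \frac{35878}{-49971} - \frac{1}{10778 \cdot 48} = \left(-35878\right) \left(- \frac{1}{49971}\right) - \frac{1}{517344} = \frac{35878}{49971} - \frac{1}{517344} = \frac{6187072687}{8617399008}$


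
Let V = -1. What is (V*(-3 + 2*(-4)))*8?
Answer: 88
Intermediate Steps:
(V*(-3 + 2*(-4)))*8 = -(-3 + 2*(-4))*8 = -(-3 - 8)*8 = -1*(-11)*8 = 11*8 = 88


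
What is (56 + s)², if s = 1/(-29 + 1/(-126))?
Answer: 41842338916/13359025 ≈ 3132.1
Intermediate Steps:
s = -126/3655 (s = 1/(-29 - 1/126) = 1/(-3655/126) = -126/3655 ≈ -0.034473)
(56 + s)² = (56 - 126/3655)² = (204554/3655)² = 41842338916/13359025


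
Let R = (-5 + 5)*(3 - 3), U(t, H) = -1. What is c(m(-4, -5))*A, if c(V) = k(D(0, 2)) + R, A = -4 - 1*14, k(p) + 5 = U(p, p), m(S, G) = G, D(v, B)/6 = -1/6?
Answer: 108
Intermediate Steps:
D(v, B) = -1 (D(v, B) = 6*(-1/6) = 6*(-1*⅙) = 6*(-⅙) = -1)
k(p) = -6 (k(p) = -5 - 1 = -6)
R = 0 (R = 0*0 = 0)
A = -18 (A = -4 - 14 = -18)
c(V) = -6 (c(V) = -6 + 0 = -6)
c(m(-4, -5))*A = -6*(-18) = 108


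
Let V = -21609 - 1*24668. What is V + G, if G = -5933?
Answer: -52210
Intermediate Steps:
V = -46277 (V = -21609 - 24668 = -46277)
V + G = -46277 - 5933 = -52210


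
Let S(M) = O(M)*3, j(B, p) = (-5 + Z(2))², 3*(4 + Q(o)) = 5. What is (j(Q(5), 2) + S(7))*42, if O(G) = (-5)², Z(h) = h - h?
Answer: 4200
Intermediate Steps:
Z(h) = 0
O(G) = 25
Q(o) = -7/3 (Q(o) = -4 + (⅓)*5 = -4 + 5/3 = -7/3)
j(B, p) = 25 (j(B, p) = (-5 + 0)² = (-5)² = 25)
S(M) = 75 (S(M) = 25*3 = 75)
(j(Q(5), 2) + S(7))*42 = (25 + 75)*42 = 100*42 = 4200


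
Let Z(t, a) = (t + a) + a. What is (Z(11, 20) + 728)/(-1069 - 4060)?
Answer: -779/5129 ≈ -0.15188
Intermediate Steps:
Z(t, a) = t + 2*a (Z(t, a) = (a + t) + a = t + 2*a)
(Z(11, 20) + 728)/(-1069 - 4060) = ((11 + 2*20) + 728)/(-1069 - 4060) = ((11 + 40) + 728)/(-5129) = (51 + 728)*(-1/5129) = 779*(-1/5129) = -779/5129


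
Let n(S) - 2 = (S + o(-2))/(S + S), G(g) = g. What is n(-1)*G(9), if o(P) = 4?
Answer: 9/2 ≈ 4.5000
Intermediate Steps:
n(S) = 2 + (4 + S)/(2*S) (n(S) = 2 + (S + 4)/(S + S) = 2 + (4 + S)/((2*S)) = 2 + (4 + S)*(1/(2*S)) = 2 + (4 + S)/(2*S))
n(-1)*G(9) = (5/2 + 2/(-1))*9 = (5/2 + 2*(-1))*9 = (5/2 - 2)*9 = (1/2)*9 = 9/2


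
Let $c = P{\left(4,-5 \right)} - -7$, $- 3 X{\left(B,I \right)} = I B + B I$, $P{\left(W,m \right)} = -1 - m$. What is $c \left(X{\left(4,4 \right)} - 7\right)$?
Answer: $- \frac{583}{3} \approx -194.33$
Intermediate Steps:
$X{\left(B,I \right)} = - \frac{2 B I}{3}$ ($X{\left(B,I \right)} = - \frac{I B + B I}{3} = - \frac{B I + B I}{3} = - \frac{2 B I}{3}$)
$c = 11$ ($c = \left(-1 - -5\right) - -7 = \left(-1 + 5\right) + 7 = 4 + 7 = 11$)
$c \left(X{\left(4,4 \right)} - 7\right) = 11 \left(\left(- \frac{2}{3}\right) 4 \cdot 4 - 7\right) = 11 \left(- \frac{32}{3} - 7\right) = 11 \left(- \frac{53}{3}\right) = - \frac{583}{3}$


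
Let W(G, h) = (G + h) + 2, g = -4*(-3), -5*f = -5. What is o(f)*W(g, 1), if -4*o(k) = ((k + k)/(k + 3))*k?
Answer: -15/8 ≈ -1.8750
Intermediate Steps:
f = 1 (f = -⅕*(-5) = 1)
g = 12
o(k) = -k²/(2*(3 + k)) (o(k) = -(k + k)/(k + 3)*k/4 = -(2*k)/(3 + k)*k/4 = -2*k/(3 + k)*k/4 = -k²/(2*(3 + k)))
W(G, h) = 2 + G + h
o(f)*W(g, 1) = (-1*1²/(6 + 2*1))*(2 + 12 + 1) = -1*1/(6 + 2)*15 = -1*1/8*15 = -1*1*⅛*15 = -⅛*15 = -15/8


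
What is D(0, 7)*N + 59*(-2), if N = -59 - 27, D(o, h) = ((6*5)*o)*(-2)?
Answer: -118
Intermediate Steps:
D(o, h) = -60*o (D(o, h) = (30*o)*(-2) = -60*o)
N = -86
D(0, 7)*N + 59*(-2) = -60*0*(-86) + 59*(-2) = 0*(-86) - 118 = 0 - 118 = -118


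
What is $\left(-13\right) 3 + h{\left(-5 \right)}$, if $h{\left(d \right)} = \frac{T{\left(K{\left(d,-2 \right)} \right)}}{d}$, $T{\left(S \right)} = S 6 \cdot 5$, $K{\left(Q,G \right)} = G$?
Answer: $-27$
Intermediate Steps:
$T{\left(S \right)} = 30 S$ ($T{\left(S \right)} = 6 S 5 = 30 S$)
$h{\left(d \right)} = - \frac{60}{d}$ ($h{\left(d \right)} = \frac{30 \left(-2\right)}{d} = - \frac{60}{d}$)
$\left(-13\right) 3 + h{\left(-5 \right)} = \left(-13\right) 3 - \frac{60}{-5} = -39 - -12 = -39 + 12 = -27$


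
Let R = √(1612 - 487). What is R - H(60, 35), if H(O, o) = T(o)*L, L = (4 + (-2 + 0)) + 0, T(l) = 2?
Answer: -4 + 15*√5 ≈ 29.541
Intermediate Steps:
L = 2 (L = (4 - 2) + 0 = 2 + 0 = 2)
H(O, o) = 4 (H(O, o) = 2*2 = 4)
R = 15*√5 (R = √1125 = 15*√5 ≈ 33.541)
R - H(60, 35) = 15*√5 - 1*4 = 15*√5 - 4 = -4 + 15*√5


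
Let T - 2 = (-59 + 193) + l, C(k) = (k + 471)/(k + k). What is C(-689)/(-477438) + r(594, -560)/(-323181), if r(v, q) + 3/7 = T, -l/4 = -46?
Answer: -245372811479/248061182603598 ≈ -0.00098916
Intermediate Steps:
l = 184 (l = -4*(-46) = 184)
C(k) = (471 + k)/(2*k) (C(k) = (471 + k)/((2*k)) = (471 + k)*(1/(2*k)) = (471 + k)/(2*k))
T = 320 (T = 2 + ((-59 + 193) + 184) = 2 + (134 + 184) = 2 + 318 = 320)
r(v, q) = 2237/7 (r(v, q) = -3/7 + 320 = 2237/7)
C(-689)/(-477438) + r(594, -560)/(-323181) = ((1/2)*(471 - 689)/(-689))/(-477438) + (2237/7)/(-323181) = ((1/2)*(-1/689)*(-218))*(-1/477438) + (2237/7)*(-1/323181) = (109/689)*(-1/477438) - 2237/2262267 = -109/328954782 - 2237/2262267 = -245372811479/248061182603598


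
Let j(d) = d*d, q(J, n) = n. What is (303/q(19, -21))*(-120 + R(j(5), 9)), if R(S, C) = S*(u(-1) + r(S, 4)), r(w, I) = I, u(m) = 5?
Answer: -1515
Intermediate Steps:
j(d) = d**2
R(S, C) = 9*S (R(S, C) = S*(5 + 4) = S*9 = 9*S)
(303/q(19, -21))*(-120 + R(j(5), 9)) = (303/(-21))*(-120 + 9*5**2) = (303*(-1/21))*(-120 + 9*25) = -101*(-120 + 225)/7 = -101/7*105 = -1515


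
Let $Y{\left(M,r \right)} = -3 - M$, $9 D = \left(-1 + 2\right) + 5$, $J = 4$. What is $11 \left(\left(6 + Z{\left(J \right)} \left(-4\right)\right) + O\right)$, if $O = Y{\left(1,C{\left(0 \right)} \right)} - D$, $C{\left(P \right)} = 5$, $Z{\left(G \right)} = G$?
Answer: $- \frac{484}{3} \approx -161.33$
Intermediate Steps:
$D = \frac{2}{3}$ ($D = \frac{\left(-1 + 2\right) + 5}{9} = \frac{1 + 5}{9} = \frac{1}{9} \cdot 6 = \frac{2}{3} \approx 0.66667$)
$O = - \frac{14}{3}$ ($O = \left(-3 - 1\right) - \frac{2}{3} = -4 - \frac{2}{3} = - \frac{14}{3} \approx -4.6667$)
$11 \left(\left(6 + Z{\left(J \right)} \left(-4\right)\right) + O\right) = 11 \left(\left(6 + 4 \left(-4\right)\right) - \frac{14}{3}\right) = 11 \left(\left(6 - 16\right) - \frac{14}{3}\right) = 11 \left(-10 - \frac{14}{3}\right) = 11 \left(- \frac{44}{3}\right) = - \frac{484}{3}$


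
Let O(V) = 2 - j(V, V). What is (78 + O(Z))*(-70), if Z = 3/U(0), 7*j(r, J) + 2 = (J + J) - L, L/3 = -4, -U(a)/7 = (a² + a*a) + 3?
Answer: -38520/7 ≈ -5502.9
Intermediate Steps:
U(a) = -21 - 14*a² (U(a) = -7*((a² + a*a) + 3) = -7*((a² + a²) + 3) = -7*(2*a² + 3) = -7*(3 + 2*a²) = -21 - 14*a²)
L = -12 (L = 3*(-4) = -12)
j(r, J) = 10/7 + 2*J/7 (j(r, J) = -2/7 + ((J + J) - 1*(-12))/7 = -2/7 + (2*J + 12)/7 = -2/7 + (12 + 2*J)/7 = -2/7 + (12/7 + 2*J/7) = 10/7 + 2*J/7)
Z = -⅐ (Z = 3/(-21 - 14*0²) = 3/(-21 - 14*0) = 3/(-21 + 0) = 3/(-21) = 3*(-1/21) = -⅐ ≈ -0.14286)
O(V) = 4/7 - 2*V/7 (O(V) = 2 - (10/7 + 2*V/7) = 2 + (-10/7 - 2*V/7) = 4/7 - 2*V/7)
(78 + O(Z))*(-70) = (78 + (4/7 - 2/7*(-⅐)))*(-70) = (78 + (4/7 + 2/49))*(-70) = (78 + 30/49)*(-70) = (3852/49)*(-70) = -38520/7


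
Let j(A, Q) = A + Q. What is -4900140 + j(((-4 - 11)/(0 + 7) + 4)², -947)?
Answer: -240153094/49 ≈ -4.9011e+6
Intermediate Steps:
-4900140 + j(((-4 - 11)/(0 + 7) + 4)², -947) = -4900140 + (((-4 - 11)/(0 + 7) + 4)² - 947) = -4900140 + ((-15/7 + 4)² - 947) = -4900140 + ((13/7)² - 947) = -4900140 + (169/49 - 947) = -4900140 - 46234/49 = -240153094/49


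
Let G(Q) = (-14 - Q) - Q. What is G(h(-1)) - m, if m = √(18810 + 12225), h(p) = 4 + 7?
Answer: -36 - √31035 ≈ -212.17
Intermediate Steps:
h(p) = 11
G(Q) = -14 - 2*Q
m = √31035 ≈ 176.17
G(h(-1)) - m = (-14 - 2*11) - √31035 = (-14 - 22) - √31035 = -36 - √31035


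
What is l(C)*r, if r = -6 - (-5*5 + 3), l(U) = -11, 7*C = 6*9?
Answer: -176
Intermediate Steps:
C = 54/7 (C = (6*9)/7 = (1/7)*54 = 54/7 ≈ 7.7143)
r = 16 (r = -6 - (-25 + 3) = -6 - 1*(-22) = -6 + 22 = 16)
l(C)*r = -11*16 = -176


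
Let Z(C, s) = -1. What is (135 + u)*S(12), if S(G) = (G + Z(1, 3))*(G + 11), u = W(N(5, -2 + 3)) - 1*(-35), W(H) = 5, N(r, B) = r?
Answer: 44275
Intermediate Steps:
u = 40 (u = 5 - 1*(-35) = 5 + 35 = 40)
S(G) = (-1 + G)*(11 + G) (S(G) = (G - 1)*(G + 11) = (-1 + G)*(11 + G))
(135 + u)*S(12) = (135 + 40)*(-11 + 12² + 10*12) = 175*(-11 + 144 + 120) = 175*253 = 44275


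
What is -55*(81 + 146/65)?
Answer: -59521/13 ≈ -4578.5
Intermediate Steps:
-55*(81 + 146/65) = -55*5411/65 = -59521/13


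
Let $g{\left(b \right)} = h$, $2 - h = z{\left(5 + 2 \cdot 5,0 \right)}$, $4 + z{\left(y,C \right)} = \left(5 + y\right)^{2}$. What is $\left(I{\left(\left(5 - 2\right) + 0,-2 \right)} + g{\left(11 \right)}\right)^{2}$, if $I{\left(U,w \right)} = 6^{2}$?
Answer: $128164$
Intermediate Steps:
$I{\left(U,w \right)} = 36$
$z{\left(y,C \right)} = -4 + \left(5 + y\right)^{2}$
$h = -394$ ($h = 2 - \left(-4 + \left(5 + \left(5 + 2 \cdot 5\right)\right)^{2}\right) = 2 - \left(-4 + \left(5 + \left(5 + 10\right)\right)^{2}\right) = 2 - \left(-4 + \left(5 + 15\right)^{2}\right) = 2 - \left(-4 + 20^{2}\right) = 2 - \left(-4 + 400\right) = 2 - 396 = -394$)
$g{\left(b \right)} = -394$
$\left(I{\left(\left(5 - 2\right) + 0,-2 \right)} + g{\left(11 \right)}\right)^{2} = \left(36 - 394\right)^{2} = \left(-358\right)^{2} = 128164$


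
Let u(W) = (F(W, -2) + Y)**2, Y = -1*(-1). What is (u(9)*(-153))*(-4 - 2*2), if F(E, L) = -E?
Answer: 78336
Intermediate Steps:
Y = 1
u(W) = (1 - W)**2 (u(W) = (-W + 1)**2 = (1 - W)**2)
(u(9)*(-153))*(-4 - 2*2) = ((-1 + 9)**2*(-153))*(-4 - 2*2) = (8**2*(-153))*(-4 - 4) = (64*(-153))*(-8) = -9792*(-8) = 78336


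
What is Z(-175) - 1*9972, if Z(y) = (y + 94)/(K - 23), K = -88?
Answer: -368937/37 ≈ -9971.3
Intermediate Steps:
Z(y) = -94/111 - y/111 (Z(y) = (y + 94)/(-88 - 23) = (94 + y)/(-111) = (94 + y)*(-1/111) = -94/111 - y/111)
Z(-175) - 1*9972 = (-94/111 - 1/111*(-175)) - 1*9972 = (-94/111 + 175/111) - 9972 = 27/37 - 9972 = -368937/37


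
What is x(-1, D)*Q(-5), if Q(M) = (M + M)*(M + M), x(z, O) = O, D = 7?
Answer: 700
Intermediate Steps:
Q(M) = 4*M² (Q(M) = (2*M)*(2*M) = 4*M²)
x(-1, D)*Q(-5) = 7*(4*(-5)²) = 7*(4*25) = 7*100 = 700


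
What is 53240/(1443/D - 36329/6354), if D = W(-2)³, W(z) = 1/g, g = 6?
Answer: 338286960/1980429223 ≈ 0.17081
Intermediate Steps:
W(z) = ⅙ (W(z) = 1/6 = 1*(⅙) = ⅙)
D = 1/216 (D = (⅙)³ = 1/216 ≈ 0.0046296)
53240/(1443/D - 36329/6354) = 53240/(1443/(1/216) - 36329/6354) = 53240/(1443*216 - 36329*1/6354) = 53240/(311688 - 36329/6354) = 53240/(1980429223/6354) = 53240*(6354/1980429223) = 338286960/1980429223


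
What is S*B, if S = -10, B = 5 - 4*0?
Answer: -50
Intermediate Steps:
B = 5 (B = 5 + 0 = 5)
S*B = -10*5 = -50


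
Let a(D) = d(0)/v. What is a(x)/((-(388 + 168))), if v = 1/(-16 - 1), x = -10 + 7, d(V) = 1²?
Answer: 17/556 ≈ 0.030576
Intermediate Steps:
d(V) = 1
x = -3
v = -1/17 (v = 1/(-17) = -1/17 ≈ -0.058824)
a(D) = -17 (a(D) = 1/(-1/17) = 1*(-17) = -17)
a(x)/((-(388 + 168))) = -17*(-1/(388 + 168)) = -17/((-1*556)) = -17/(-556) = -17*(-1/556) = 17/556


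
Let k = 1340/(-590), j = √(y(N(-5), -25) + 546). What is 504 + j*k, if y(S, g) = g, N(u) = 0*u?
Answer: 504 - 134*√521/59 ≈ 452.16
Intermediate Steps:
N(u) = 0
j = √521 (j = √(-25 + 546) = √521 ≈ 22.825)
k = -134/59 (k = 1340*(-1/590) = -134/59 ≈ -2.2712)
504 + j*k = 504 + √521*(-134/59) = 504 - 134*√521/59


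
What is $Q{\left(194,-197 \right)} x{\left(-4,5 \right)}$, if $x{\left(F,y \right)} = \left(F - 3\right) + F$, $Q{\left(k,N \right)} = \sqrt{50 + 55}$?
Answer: $- 11 \sqrt{105} \approx -112.72$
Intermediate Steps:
$Q{\left(k,N \right)} = \sqrt{105}$
$x{\left(F,y \right)} = -3 + 2 F$ ($x{\left(F,y \right)} = \left(-3 + F\right) + F = -3 + 2 F$)
$Q{\left(194,-197 \right)} x{\left(-4,5 \right)} = \sqrt{105} \left(-3 + 2 \left(-4\right)\right) = \sqrt{105} \left(-3 - 8\right) = \sqrt{105} \left(-11\right) = - 11 \sqrt{105}$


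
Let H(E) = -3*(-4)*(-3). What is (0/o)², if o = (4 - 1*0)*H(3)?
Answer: 0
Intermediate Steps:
H(E) = -36 (H(E) = 12*(-3) = -36)
o = -144 (o = (4 - 1*0)*(-36) = (4 + 0)*(-36) = 4*(-36) = -144)
(0/o)² = (0/(-144))² = (-1/144*0)² = 0² = 0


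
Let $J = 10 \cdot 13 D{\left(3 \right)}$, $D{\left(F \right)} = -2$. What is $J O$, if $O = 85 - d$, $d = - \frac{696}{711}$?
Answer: $- \frac{5298020}{237} \approx -22355.0$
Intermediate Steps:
$d = - \frac{232}{237}$ ($d = \left(-696\right) \frac{1}{711} = - \frac{232}{237} \approx -0.9789$)
$J = -260$ ($J = 10 \cdot 13 \left(-2\right) = 130 \left(-2\right) = -260$)
$O = \frac{20377}{237}$ ($O = 85 - - \frac{232}{237} = 85 + \frac{232}{237} = \frac{20377}{237} \approx 85.979$)
$J O = \left(-260\right) \frac{20377}{237} = - \frac{5298020}{237}$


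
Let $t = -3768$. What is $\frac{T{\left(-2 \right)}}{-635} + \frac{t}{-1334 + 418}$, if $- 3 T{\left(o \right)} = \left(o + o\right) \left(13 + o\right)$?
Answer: $\frac{1784434}{436245} \approx 4.0904$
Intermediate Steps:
$T{\left(o \right)} = - \frac{2 o \left(13 + o\right)}{3}$ ($T{\left(o \right)} = - \frac{\left(o + o\right) \left(13 + o\right)}{3} = - \frac{2 o \left(13 + o\right)}{3}$)
$\frac{T{\left(-2 \right)}}{-635} + \frac{t}{-1334 + 418} = \frac{\left(- \frac{2}{3}\right) \left(-2\right) \left(13 - 2\right)}{-635} - \frac{3768}{-1334 + 418} = \left(- \frac{2}{3}\right) \left(-2\right) 11 \left(- \frac{1}{635}\right) - \frac{3768}{-916} = \frac{44}{3} \left(- \frac{1}{635}\right) - - \frac{942}{229} = - \frac{44}{1905} + \frac{942}{229} = \frac{1784434}{436245}$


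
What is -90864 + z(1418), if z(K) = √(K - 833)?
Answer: -90864 + 3*√65 ≈ -90840.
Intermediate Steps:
z(K) = √(-833 + K)
-90864 + z(1418) = -90864 + √(-833 + 1418) = -90864 + √585 = -90864 + 3*√65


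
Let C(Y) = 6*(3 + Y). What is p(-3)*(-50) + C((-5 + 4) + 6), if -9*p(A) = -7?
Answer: 82/9 ≈ 9.1111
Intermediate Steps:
p(A) = 7/9 (p(A) = -⅑*(-7) = 7/9)
C(Y) = 18 + 6*Y
p(-3)*(-50) + C((-5 + 4) + 6) = (7/9)*(-50) + (18 + 6*((-5 + 4) + 6)) = -350/9 + (18 + 6*(-1 + 6)) = -350/9 + (18 + 6*5) = -350/9 + (18 + 30) = -350/9 + 48 = 82/9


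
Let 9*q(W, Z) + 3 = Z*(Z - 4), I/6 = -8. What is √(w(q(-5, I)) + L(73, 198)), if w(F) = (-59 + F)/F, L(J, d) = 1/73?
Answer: 3*√36377579/20221 ≈ 0.89482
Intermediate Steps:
I = -48 (I = 6*(-8) = -48)
L(J, d) = 1/73
q(W, Z) = -⅓ + Z*(-4 + Z)/9 (q(W, Z) = -⅓ + (Z*(Z - 4))/9 = -⅓ + (Z*(-4 + Z))/9 = -⅓ + Z*(-4 + Z)/9)
w(F) = (-59 + F)/F
√(w(q(-5, I)) + L(73, 198)) = √((-59 + (-⅓ - 4/9*(-48) + (⅑)*(-48)²))/(-⅓ - 4/9*(-48) + (⅑)*(-48)²) + 1/73) = √((-59 + (-⅓ + 64/3 + (⅑)*2304))/(-⅓ + 64/3 + (⅑)*2304) + 1/73) = √((-59 + (-⅓ + 64/3 + 256))/(-⅓ + 64/3 + 256) + 1/73) = √((-59 + 277)/277 + 1/73) = √((1/277)*218 + 1/73) = √(218/277 + 1/73) = √(16191/20221) = 3*√36377579/20221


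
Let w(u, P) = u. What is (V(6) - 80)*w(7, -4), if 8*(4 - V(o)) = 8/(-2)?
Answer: -1057/2 ≈ -528.50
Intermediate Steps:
V(o) = 9/2 (V(o) = 4 - 1/(-2) = 4 - (-1)/2 = 4 - 1/8*(-4) = 4 + 1/2 = 9/2)
(V(6) - 80)*w(7, -4) = (9/2 - 80)*7 = -151/2*7 = -1057/2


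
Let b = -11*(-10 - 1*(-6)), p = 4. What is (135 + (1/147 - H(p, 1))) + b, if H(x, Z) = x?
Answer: 25726/147 ≈ 175.01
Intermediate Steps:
b = 44 (b = -11*(-10 + 6) = -11*(-4) = 44)
(135 + (1/147 - H(p, 1))) + b = (135 + (1/147 - 1*4)) + 44 = (135 + (1/147 - 4)) + 44 = (135 - 587/147) + 44 = 19258/147 + 44 = 25726/147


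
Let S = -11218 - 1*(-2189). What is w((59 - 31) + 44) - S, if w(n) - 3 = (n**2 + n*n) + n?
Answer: 19472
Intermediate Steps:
S = -9029 (S = -11218 + 2189 = -9029)
w(n) = 3 + n + 2*n**2 (w(n) = 3 + ((n**2 + n*n) + n) = 3 + ((n**2 + n**2) + n) = 3 + (2*n**2 + n) = 3 + (n + 2*n**2) = 3 + n + 2*n**2)
w((59 - 31) + 44) - S = (3 + ((59 - 31) + 44) + 2*((59 - 31) + 44)**2) - 1*(-9029) = (3 + (28 + 44) + 2*(28 + 44)**2) + 9029 = (3 + 72 + 2*72**2) + 9029 = (3 + 72 + 2*5184) + 9029 = (3 + 72 + 10368) + 9029 = 10443 + 9029 = 19472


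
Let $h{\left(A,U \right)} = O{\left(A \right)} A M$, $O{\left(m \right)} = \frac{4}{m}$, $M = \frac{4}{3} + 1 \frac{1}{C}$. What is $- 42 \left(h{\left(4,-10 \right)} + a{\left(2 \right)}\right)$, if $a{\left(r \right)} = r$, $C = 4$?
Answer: $-350$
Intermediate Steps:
$M = \frac{19}{12}$ ($M = \frac{4}{3} + 1 \cdot \frac{1}{4} = 4 \cdot \frac{1}{3} + 1 \cdot \frac{1}{4} = \frac{4}{3} + \frac{1}{4} = \frac{19}{12} \approx 1.5833$)
$h{\left(A,U \right)} = \frac{19}{3}$ ($h{\left(A,U \right)} = \frac{4}{A} A \frac{19}{12} = 4 \cdot \frac{19}{12} = \frac{19}{3}$)
$- 42 \left(h{\left(4,-10 \right)} + a{\left(2 \right)}\right) = - 42 \left(\frac{19}{3} + 2\right) = \left(-42\right) \frac{25}{3} = -350$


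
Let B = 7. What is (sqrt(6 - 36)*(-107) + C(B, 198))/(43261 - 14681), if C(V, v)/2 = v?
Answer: 99/7145 - 107*I*sqrt(30)/28580 ≈ 0.013856 - 0.020506*I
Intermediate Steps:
C(V, v) = 2*v
(sqrt(6 - 36)*(-107) + C(B, 198))/(43261 - 14681) = (sqrt(6 - 36)*(-107) + 2*198)/(43261 - 14681) = (sqrt(-30)*(-107) + 396)/28580 = ((I*sqrt(30))*(-107) + 396)*(1/28580) = (-107*I*sqrt(30) + 396)*(1/28580) = (396 - 107*I*sqrt(30))*(1/28580) = 99/7145 - 107*I*sqrt(30)/28580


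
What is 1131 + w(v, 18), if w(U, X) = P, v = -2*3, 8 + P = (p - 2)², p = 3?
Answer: 1124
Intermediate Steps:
P = -7 (P = -8 + (3 - 2)² = -8 + 1² = -8 + 1 = -7)
v = -6
w(U, X) = -7
1131 + w(v, 18) = 1131 - 7 = 1124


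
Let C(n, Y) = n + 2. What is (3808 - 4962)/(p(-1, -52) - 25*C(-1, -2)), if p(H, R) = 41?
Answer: -577/8 ≈ -72.125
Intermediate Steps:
C(n, Y) = 2 + n
(3808 - 4962)/(p(-1, -52) - 25*C(-1, -2)) = (3808 - 4962)/(41 - 25*(2 - 1)) = -1154/(41 - 25*1) = -1154/(41 - 25) = -1154/16 = -1154*1/16 = -577/8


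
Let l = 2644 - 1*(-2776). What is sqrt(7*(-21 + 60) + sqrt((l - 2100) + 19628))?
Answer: sqrt(273 + 2*sqrt(5737)) ≈ 20.603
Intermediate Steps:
l = 5420 (l = 2644 + 2776 = 5420)
sqrt(7*(-21 + 60) + sqrt((l - 2100) + 19628)) = sqrt(7*(-21 + 60) + sqrt((5420 - 2100) + 19628)) = sqrt(7*39 + sqrt(3320 + 19628)) = sqrt(273 + sqrt(22948)) = sqrt(273 + 2*sqrt(5737))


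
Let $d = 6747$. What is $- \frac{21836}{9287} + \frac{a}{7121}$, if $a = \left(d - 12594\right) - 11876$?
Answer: $- \frac{320087657}{66132727} \approx -4.8401$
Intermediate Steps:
$a = -17723$ ($a = \left(6747 - 12594\right) - 11876 = -5847 - 11876 = -17723$)
$- \frac{21836}{9287} + \frac{a}{7121} = - \frac{21836}{9287} - \frac{17723}{7121} = - \frac{320087657}{66132727}$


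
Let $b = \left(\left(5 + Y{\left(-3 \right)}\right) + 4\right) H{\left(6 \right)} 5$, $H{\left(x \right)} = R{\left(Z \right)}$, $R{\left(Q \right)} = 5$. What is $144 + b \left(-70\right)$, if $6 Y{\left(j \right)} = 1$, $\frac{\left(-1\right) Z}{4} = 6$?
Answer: $- \frac{47693}{3} \approx -15898.0$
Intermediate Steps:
$Z = -24$ ($Z = \left(-4\right) 6 = -24$)
$Y{\left(j \right)} = \frac{1}{6}$ ($Y{\left(j \right)} = \frac{1}{6} \cdot 1 = \frac{1}{6}$)
$H{\left(x \right)} = 5$
$b = \frac{1375}{6}$ ($b = \left(\left(5 + \frac{1}{6}\right) + 4\right) 5 \cdot 5 = \left(\frac{31}{6} + 4\right) 5 \cdot 5 = \frac{55}{6} \cdot 5 \cdot 5 = \frac{275}{6} \cdot 5 = \frac{1375}{6} \approx 229.17$)
$144 + b \left(-70\right) = 144 + \frac{1375}{6} \left(-70\right) = 144 - \frac{48125}{3} = - \frac{47693}{3}$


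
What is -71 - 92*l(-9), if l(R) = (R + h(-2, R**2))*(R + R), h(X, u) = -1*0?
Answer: -14975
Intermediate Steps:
h(X, u) = 0
l(R) = 2*R**2 (l(R) = (R + 0)*(R + R) = R*(2*R) = 2*R**2)
-71 - 92*l(-9) = -71 - 184*(-9)**2 = -71 - 184*81 = -71 - 92*162 = -71 - 14904 = -14975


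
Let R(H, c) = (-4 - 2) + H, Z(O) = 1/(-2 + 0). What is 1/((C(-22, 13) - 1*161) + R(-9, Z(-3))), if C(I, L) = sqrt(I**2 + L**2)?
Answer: -176/30323 - sqrt(653)/30323 ≈ -0.0066469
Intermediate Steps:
Z(O) = -1/2 (Z(O) = 1/(-2) = -1/2)
R(H, c) = -6 + H
1/((C(-22, 13) - 1*161) + R(-9, Z(-3))) = 1/((sqrt((-22)**2 + 13**2) - 1*161) + (-6 - 9)) = 1/((sqrt(484 + 169) - 161) - 15) = 1/((sqrt(653) - 161) - 15) = 1/((-161 + sqrt(653)) - 15) = 1/(-176 + sqrt(653))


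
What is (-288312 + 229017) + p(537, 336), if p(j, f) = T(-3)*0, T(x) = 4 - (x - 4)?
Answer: -59295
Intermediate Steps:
T(x) = 8 - x (T(x) = 4 - (-4 + x) = 4 + (4 - x) = 8 - x)
p(j, f) = 0 (p(j, f) = (8 - 1*(-3))*0 = (8 + 3)*0 = 11*0 = 0)
(-288312 + 229017) + p(537, 336) = (-288312 + 229017) + 0 = -59295 + 0 = -59295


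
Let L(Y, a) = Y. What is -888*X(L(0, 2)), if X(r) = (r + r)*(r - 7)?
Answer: 0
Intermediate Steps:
X(r) = 2*r*(-7 + r) (X(r) = (2*r)*(-7 + r) = 2*r*(-7 + r))
-888*X(L(0, 2)) = -1776*0*(-7 + 0) = -1776*0*(-7) = -888*0 = 0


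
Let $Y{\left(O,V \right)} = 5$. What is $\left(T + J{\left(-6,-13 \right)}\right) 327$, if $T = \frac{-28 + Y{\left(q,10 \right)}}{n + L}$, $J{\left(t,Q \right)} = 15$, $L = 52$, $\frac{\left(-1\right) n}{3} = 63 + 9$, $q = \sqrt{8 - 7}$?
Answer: $\frac{811941}{164} \approx 4950.9$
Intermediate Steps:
$q = 1$ ($q = \sqrt{1} = 1$)
$n = -216$ ($n = - 3 \left(63 + 9\right) = \left(-3\right) 72 = -216$)
$T = \frac{23}{164}$ ($T = \frac{-28 + 5}{-216 + 52} = - \frac{23}{-164} = \left(-23\right) \left(- \frac{1}{164}\right) = \frac{23}{164} \approx 0.14024$)
$\left(T + J{\left(-6,-13 \right)}\right) 327 = \left(\frac{23}{164} + 15\right) 327 = \frac{2483}{164} \cdot 327 = \frac{811941}{164}$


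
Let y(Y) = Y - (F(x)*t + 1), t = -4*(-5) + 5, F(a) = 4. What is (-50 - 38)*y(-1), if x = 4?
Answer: 8976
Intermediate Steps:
t = 25 (t = 20 + 5 = 25)
y(Y) = -101 + Y (y(Y) = Y - (4*25 + 1) = Y - (100 + 1) = Y - 1*101 = Y - 101 = -101 + Y)
(-50 - 38)*y(-1) = (-50 - 38)*(-101 - 1) = -88*(-102) = 8976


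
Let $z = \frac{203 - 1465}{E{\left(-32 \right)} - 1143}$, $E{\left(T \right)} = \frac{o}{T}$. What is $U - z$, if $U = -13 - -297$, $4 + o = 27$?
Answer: $\frac{10353732}{36599} \approx 282.9$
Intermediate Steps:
$o = 23$ ($o = -4 + 27 = 23$)
$E{\left(T \right)} = \frac{23}{T}$
$z = \frac{40384}{36599}$ ($z = \frac{203 - 1465}{\frac{23}{-32} - 1143} = - \frac{1262}{23 \left(- \frac{1}{32}\right) - 1143} = - \frac{1262}{- \frac{23}{32} - 1143} = - \frac{1262}{- \frac{36599}{32}} = \left(-1262\right) \left(- \frac{32}{36599}\right) = \frac{40384}{36599} \approx 1.1034$)
$U = 284$ ($U = -13 + 297 = 284$)
$U - z = 284 - \frac{40384}{36599} = \frac{10353732}{36599}$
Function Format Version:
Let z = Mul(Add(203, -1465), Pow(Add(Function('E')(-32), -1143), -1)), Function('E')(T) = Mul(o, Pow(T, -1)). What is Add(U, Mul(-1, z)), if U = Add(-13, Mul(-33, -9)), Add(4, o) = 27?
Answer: Rational(10353732, 36599) ≈ 282.90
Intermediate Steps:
o = 23 (o = Add(-4, 27) = 23)
Function('E')(T) = Mul(23, Pow(T, -1))
z = Rational(40384, 36599) (z = Mul(Add(203, -1465), Pow(Add(Mul(23, Pow(-32, -1)), -1143), -1)) = Mul(-1262, Pow(Add(Mul(23, Rational(-1, 32)), -1143), -1)) = Mul(-1262, Pow(Add(Rational(-23, 32), -1143), -1)) = Mul(-1262, Pow(Rational(-36599, 32), -1)) = Mul(-1262, Rational(-32, 36599)) = Rational(40384, 36599) ≈ 1.1034)
U = 284 (U = Add(-13, 297) = 284)
Add(U, Mul(-1, z)) = Add(284, Mul(-1, Rational(40384, 36599))) = Add(284, Rational(-40384, 36599)) = Rational(10353732, 36599)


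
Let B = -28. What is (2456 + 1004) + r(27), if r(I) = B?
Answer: 3432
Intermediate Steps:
r(I) = -28
(2456 + 1004) + r(27) = (2456 + 1004) - 28 = 3460 - 28 = 3432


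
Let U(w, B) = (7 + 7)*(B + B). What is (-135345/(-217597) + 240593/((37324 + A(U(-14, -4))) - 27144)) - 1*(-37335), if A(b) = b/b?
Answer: 82764011315561/2215355057 ≈ 37359.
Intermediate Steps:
U(w, B) = 28*B (U(w, B) = 14*(2*B) = 28*B)
A(b) = 1
(-135345/(-217597) + 240593/((37324 + A(U(-14, -4))) - 27144)) - 1*(-37335) = (-135345/(-217597) + 240593/((37324 + 1) - 27144)) - 1*(-37335) = (-135345*(-1/217597) + 240593/(37325 - 27144)) + 37335 = (135345/217597 + 240593/10181) + 37335 = 53730262466/2215355057 + 37335 = 82764011315561/2215355057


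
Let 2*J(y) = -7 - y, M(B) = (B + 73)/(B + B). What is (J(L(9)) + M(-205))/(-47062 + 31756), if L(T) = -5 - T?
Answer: -1567/6275460 ≈ -0.00024970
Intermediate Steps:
M(B) = (73 + B)/(2*B) (M(B) = (73 + B)/((2*B)) = (73 + B)*(1/(2*B)) = (73 + B)/(2*B))
J(y) = -7/2 - y/2 (J(y) = (-7 - y)/2 = -7/2 - y/2)
(J(L(9)) + M(-205))/(-47062 + 31756) = ((-7/2 - (-5 - 1*9)/2) + (1/2)*(73 - 205)/(-205))/(-47062 + 31756) = ((-7/2 - (-5 - 9)/2) + (1/2)*(-1/205)*(-132))/(-15306) = ((-7/2 - 1/2*(-14)) + 66/205)*(-1/15306) = ((-7/2 + 7) + 66/205)*(-1/15306) = (7/2 + 66/205)*(-1/15306) = (1567/410)*(-1/15306) = -1567/6275460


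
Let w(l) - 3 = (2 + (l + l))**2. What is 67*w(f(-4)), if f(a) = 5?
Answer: 9849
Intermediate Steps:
w(l) = 3 + (2 + 2*l)**2 (w(l) = 3 + (2 + (l + l))**2 = 3 + (2 + 2*l)**2)
67*w(f(-4)) = 67*(3 + 4*(1 + 5)**2) = 67*(3 + 4*6**2) = 67*(3 + 4*36) = 67*(3 + 144) = 67*147 = 9849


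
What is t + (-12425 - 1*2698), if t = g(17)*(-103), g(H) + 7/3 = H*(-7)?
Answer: -7877/3 ≈ -2625.7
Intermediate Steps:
g(H) = -7/3 - 7*H (g(H) = -7/3 + H*(-7) = -7/3 - 7*H)
t = 37492/3 (t = (-7/3 - 7*17)*(-103) = (-7/3 - 119)*(-103) = -364/3*(-103) = 37492/3 ≈ 12497.)
t + (-12425 - 1*2698) = 37492/3 + (-12425 - 1*2698) = 37492/3 + (-12425 - 2698) = 37492/3 - 15123 = -7877/3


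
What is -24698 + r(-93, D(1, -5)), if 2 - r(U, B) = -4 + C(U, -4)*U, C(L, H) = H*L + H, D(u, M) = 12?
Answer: 9532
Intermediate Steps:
C(L, H) = H + H*L
r(U, B) = 6 - U*(-4 - 4*U) (r(U, B) = 2 - (-4 + (-4*(1 + U))*U) = 2 - (-4 + (-4 - 4*U)*U) = 2 - (-4 + U*(-4 - 4*U)) = 2 + (4 - U*(-4 - 4*U)) = 6 - U*(-4 - 4*U))
-24698 + r(-93, D(1, -5)) = -24698 + (6 + 4*(-93) + 4*(-93)²) = -24698 + (6 - 372 + 4*8649) = -24698 + (6 - 372 + 34596) = -24698 + 34230 = 9532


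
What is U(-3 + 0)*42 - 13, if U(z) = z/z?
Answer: 29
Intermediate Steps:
U(z) = 1
U(-3 + 0)*42 - 13 = 1*42 - 13 = 42 - 13 = 29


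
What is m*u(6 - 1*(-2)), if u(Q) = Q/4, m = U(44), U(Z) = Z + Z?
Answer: 176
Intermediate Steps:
U(Z) = 2*Z
m = 88 (m = 2*44 = 88)
u(Q) = Q/4 (u(Q) = Q*(¼) = Q/4)
m*u(6 - 1*(-2)) = 88*((6 - 1*(-2))/4) = 88*((6 + 2)/4) = 88*((¼)*8) = 88*2 = 176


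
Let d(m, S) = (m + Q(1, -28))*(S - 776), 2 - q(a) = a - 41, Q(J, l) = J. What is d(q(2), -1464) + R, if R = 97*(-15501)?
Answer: -1597677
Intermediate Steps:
R = -1503597
q(a) = 43 - a (q(a) = 2 - (a - 41) = 2 - (-41 + a) = 2 + (41 - a) = 43 - a)
d(m, S) = (1 + m)*(-776 + S) (d(m, S) = (m + 1)*(S - 776) = (1 + m)*(-776 + S))
d(q(2), -1464) + R = (-776 - 1464 - 776*(43 - 1*2) - 1464*(43 - 1*2)) - 1503597 = (-776 - 1464 - 776*(43 - 2) - 1464*(43 - 2)) - 1503597 = (-776 - 1464 - 776*41 - 1464*41) - 1503597 = (-776 - 1464 - 31816 - 60024) - 1503597 = -94080 - 1503597 = -1597677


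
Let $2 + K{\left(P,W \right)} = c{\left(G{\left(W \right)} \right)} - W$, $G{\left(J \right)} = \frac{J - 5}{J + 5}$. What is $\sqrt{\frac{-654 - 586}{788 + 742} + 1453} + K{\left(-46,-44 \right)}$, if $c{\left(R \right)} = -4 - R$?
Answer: $\frac{1433}{39} + \frac{\sqrt{3777145}}{51} \approx 74.851$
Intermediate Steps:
$G{\left(J \right)} = \frac{-5 + J}{5 + J}$
$K{\left(P,W \right)} = -6 - W - \frac{-5 + W}{5 + W}$ ($K{\left(P,W \right)} = -2 - \left(4 + W + \frac{-5 + W}{5 + W}\right) = -6 - W - \frac{-5 + W}{5 + W}$)
$\sqrt{\frac{-654 - 586}{788 + 742} + 1453} + K{\left(-46,-44 \right)} = \sqrt{\frac{-654 - 586}{788 + 742} + 1453} + \frac{-25 - \left(-44\right)^{2} - -528}{5 - 44} = \sqrt{- \frac{1240}{1530} + 1453} + \frac{-25 - 1936 + 528}{-39} = \sqrt{\left(-1240\right) \frac{1}{1530} + 1453} - \frac{-25 - 1936 + 528}{39} = \sqrt{- \frac{124}{153} + 1453} - - \frac{1433}{39} = \sqrt{\frac{222185}{153}} + \frac{1433}{39} = \frac{\sqrt{3777145}}{51} + \frac{1433}{39} = \frac{1433}{39} + \frac{\sqrt{3777145}}{51}$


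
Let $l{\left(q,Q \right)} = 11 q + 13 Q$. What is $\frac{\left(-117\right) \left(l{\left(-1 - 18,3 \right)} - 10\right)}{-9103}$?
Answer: $- \frac{21060}{9103} \approx -2.3135$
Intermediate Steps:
$\frac{\left(-117\right) \left(l{\left(-1 - 18,3 \right)} - 10\right)}{-9103} = \frac{\left(-117\right) \left(\left(11 \left(-1 - 18\right) + 13 \cdot 3\right) - 10\right)}{-9103} = - 117 \left(\left(11 \left(-1 - 18\right) + 39\right) - 10\right) \left(- \frac{1}{9103}\right) = - 117 \left(\left(11 \left(-19\right) + 39\right) - 10\right) \left(- \frac{1}{9103}\right) = - 117 \left(\left(-209 + 39\right) - 10\right) \left(- \frac{1}{9103}\right) = - 117 \left(-170 - 10\right) \left(- \frac{1}{9103}\right) = \left(-117\right) \left(-180\right) \left(- \frac{1}{9103}\right) = 21060 \left(- \frac{1}{9103}\right) = - \frac{21060}{9103}$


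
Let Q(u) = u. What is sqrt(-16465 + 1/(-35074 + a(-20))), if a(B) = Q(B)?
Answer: I*sqrt(20278110219834)/35094 ≈ 128.32*I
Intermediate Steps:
a(B) = B
sqrt(-16465 + 1/(-35074 + a(-20))) = sqrt(-16465 + 1/(-35074 - 20)) = sqrt(-16465 + 1/(-35094)) = sqrt(-16465 - 1/35094) = sqrt(-577822711/35094) = I*sqrt(20278110219834)/35094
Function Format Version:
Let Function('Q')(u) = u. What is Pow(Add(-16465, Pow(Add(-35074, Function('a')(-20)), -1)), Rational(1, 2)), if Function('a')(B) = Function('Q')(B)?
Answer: Mul(Rational(1, 35094), I, Pow(20278110219834, Rational(1, 2))) ≈ Mul(128.32, I)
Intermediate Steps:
Function('a')(B) = B
Pow(Add(-16465, Pow(Add(-35074, Function('a')(-20)), -1)), Rational(1, 2)) = Pow(Add(-16465, Pow(Add(-35074, -20), -1)), Rational(1, 2)) = Pow(Add(-16465, Pow(-35094, -1)), Rational(1, 2)) = Pow(Add(-16465, Rational(-1, 35094)), Rational(1, 2)) = Pow(Rational(-577822711, 35094), Rational(1, 2)) = Mul(Rational(1, 35094), I, Pow(20278110219834, Rational(1, 2)))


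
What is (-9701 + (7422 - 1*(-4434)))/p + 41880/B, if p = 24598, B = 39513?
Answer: 371771585/323980258 ≈ 1.1475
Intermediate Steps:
(-9701 + (7422 - 1*(-4434)))/p + 41880/B = (-9701 + (7422 - 1*(-4434)))/24598 + 41880/39513 = (-9701 + (7422 + 4434))*(1/24598) + 41880*(1/39513) = (-9701 + 11856)*(1/24598) + 13960/13171 = 2155*(1/24598) + 13960/13171 = 2155/24598 + 13960/13171 = 371771585/323980258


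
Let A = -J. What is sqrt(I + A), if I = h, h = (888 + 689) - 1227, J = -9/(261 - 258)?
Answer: sqrt(353) ≈ 18.788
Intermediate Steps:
J = -3 (J = -9/3 = -9*1/3 = -3)
h = 350 (h = 1577 - 1227 = 350)
I = 350
A = 3 (A = -1*(-3) = 3)
sqrt(I + A) = sqrt(350 + 3) = sqrt(353)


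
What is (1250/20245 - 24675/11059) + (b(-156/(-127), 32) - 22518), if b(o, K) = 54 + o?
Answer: -127753450993127/5686792157 ≈ -22465.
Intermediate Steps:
(1250/20245 - 24675/11059) + (b(-156/(-127), 32) - 22518) = (1250/20245 - 24675/11059) + ((54 - 156/(-127)) - 22518) = (1250*(1/20245) - 24675*1/11059) + ((54 - 156*(-1/127)) - 22518) = (250/4049 - 24675/11059) + ((54 + 156/127) - 22518) = -97144325/44777891 + (7014/127 - 22518) = -97144325/44777891 - 2852772/127 = -127753450993127/5686792157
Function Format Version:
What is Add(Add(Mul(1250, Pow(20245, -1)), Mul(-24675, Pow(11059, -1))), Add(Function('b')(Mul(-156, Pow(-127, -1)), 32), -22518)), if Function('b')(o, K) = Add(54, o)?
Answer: Rational(-127753450993127, 5686792157) ≈ -22465.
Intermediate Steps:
Add(Add(Mul(1250, Pow(20245, -1)), Mul(-24675, Pow(11059, -1))), Add(Function('b')(Mul(-156, Pow(-127, -1)), 32), -22518)) = Add(Add(Mul(1250, Pow(20245, -1)), Mul(-24675, Pow(11059, -1))), Add(Add(54, Mul(-156, Pow(-127, -1))), -22518)) = Add(Add(Mul(1250, Rational(1, 20245)), Mul(-24675, Rational(1, 11059))), Add(Add(54, Mul(-156, Rational(-1, 127))), -22518)) = Add(Add(Rational(250, 4049), Rational(-24675, 11059)), Add(Add(54, Rational(156, 127)), -22518)) = Add(Rational(-97144325, 44777891), Add(Rational(7014, 127), -22518)) = Add(Rational(-97144325, 44777891), Rational(-2852772, 127)) = Rational(-127753450993127, 5686792157)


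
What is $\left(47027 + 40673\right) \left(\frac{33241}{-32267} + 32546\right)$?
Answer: $\frac{92096273045700}{32267} \approx 2.8542 \cdot 10^{9}$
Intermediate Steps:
$\left(47027 + 40673\right) \left(\frac{33241}{-32267} + 32546\right) = 87700 \left(33241 \left(- \frac{1}{32267}\right) + 32546\right) = 87700 \left(- \frac{33241}{32267} + 32546\right) = 87700 \cdot \frac{1050128541}{32267} = \frac{92096273045700}{32267}$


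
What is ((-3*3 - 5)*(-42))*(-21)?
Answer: -12348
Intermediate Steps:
((-3*3 - 5)*(-42))*(-21) = ((-9 - 5)*(-42))*(-21) = -14*(-42)*(-21) = 588*(-21) = -12348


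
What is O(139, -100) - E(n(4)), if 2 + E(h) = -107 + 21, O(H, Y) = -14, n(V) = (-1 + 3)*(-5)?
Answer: 74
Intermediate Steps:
n(V) = -10 (n(V) = 2*(-5) = -10)
E(h) = -88 (E(h) = -2 + (-107 + 21) = -2 - 86 = -88)
O(139, -100) - E(n(4)) = -14 - 1*(-88) = -14 + 88 = 74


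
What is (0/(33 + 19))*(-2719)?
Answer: 0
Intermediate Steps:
(0/(33 + 19))*(-2719) = (0/52)*(-2719) = (0*(1/52))*(-2719) = 0*(-2719) = 0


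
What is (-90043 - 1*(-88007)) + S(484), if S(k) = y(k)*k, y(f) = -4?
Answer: -3972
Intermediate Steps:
S(k) = -4*k
(-90043 - 1*(-88007)) + S(484) = (-90043 - 1*(-88007)) - 4*484 = (-90043 + 88007) - 1936 = -2036 - 1936 = -3972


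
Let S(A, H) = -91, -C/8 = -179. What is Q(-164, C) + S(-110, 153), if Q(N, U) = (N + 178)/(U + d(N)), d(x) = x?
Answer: -57687/634 ≈ -90.989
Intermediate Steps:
C = 1432 (C = -8*(-179) = 1432)
Q(N, U) = (178 + N)/(N + U) (Q(N, U) = (N + 178)/(U + N) = (178 + N)/(N + U))
Q(-164, C) + S(-110, 153) = (178 - 164)/(-164 + 1432) - 91 = 14/1268 - 91 = (1/1268)*14 - 91 = 7/634 - 91 = -57687/634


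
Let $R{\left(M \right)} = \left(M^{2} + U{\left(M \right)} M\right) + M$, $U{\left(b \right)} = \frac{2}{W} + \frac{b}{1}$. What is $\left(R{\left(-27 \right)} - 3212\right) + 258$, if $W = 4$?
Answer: $- \frac{3073}{2} \approx -1536.5$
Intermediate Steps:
$U{\left(b \right)} = \frac{1}{2} + b$ ($U{\left(b \right)} = \frac{2}{4} + \frac{b}{1} = 2 \cdot \frac{1}{4} + b 1 = \frac{1}{2} + b$)
$R{\left(M \right)} = M + M^{2} + M \left(\frac{1}{2} + M\right)$ ($R{\left(M \right)} = \left(M^{2} + \left(\frac{1}{2} + M\right) M\right) + M = \left(M^{2} + M \left(\frac{1}{2} + M\right)\right) + M = M + M^{2} + M \left(\frac{1}{2} + M\right)$)
$\left(R{\left(-27 \right)} - 3212\right) + 258 = \left(\frac{1}{2} \left(-27\right) \left(3 + 4 \left(-27\right)\right) - 3212\right) + 258 = \left(\frac{1}{2} \left(-27\right) \left(3 - 108\right) - 3212\right) + 258 = \left(\frac{1}{2} \left(-27\right) \left(-105\right) - 3212\right) + 258 = \left(\frac{2835}{2} - 3212\right) + 258 = - \frac{3589}{2} + 258 = - \frac{3073}{2}$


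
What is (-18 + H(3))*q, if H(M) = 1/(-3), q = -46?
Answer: 2530/3 ≈ 843.33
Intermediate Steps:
H(M) = -⅓
(-18 + H(3))*q = (-18 - ⅓)*(-46) = -55/3*(-46) = 2530/3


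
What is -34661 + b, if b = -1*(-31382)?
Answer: -3279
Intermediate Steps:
b = 31382
-34661 + b = -34661 + 31382 = -3279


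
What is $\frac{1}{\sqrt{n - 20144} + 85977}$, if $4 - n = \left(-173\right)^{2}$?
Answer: $\frac{85977}{7392094598} - \frac{i \sqrt{50069}}{7392094598} \approx 1.1631 \cdot 10^{-5} - 3.027 \cdot 10^{-8} i$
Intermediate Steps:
$n = -29925$ ($n = 4 - \left(-173\right)^{2} = 4 - 29929 = -29925$)
$\frac{1}{\sqrt{n - 20144} + 85977} = \frac{1}{\sqrt{-29925 - 20144} + 85977} = \frac{1}{\sqrt{-50069} + 85977} = \frac{1}{i \sqrt{50069} + 85977} = \frac{1}{85977 + i \sqrt{50069}}$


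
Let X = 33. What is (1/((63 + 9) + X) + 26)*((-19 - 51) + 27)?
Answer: -117433/105 ≈ -1118.4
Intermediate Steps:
(1/((63 + 9) + X) + 26)*((-19 - 51) + 27) = (1/((63 + 9) + 33) + 26)*((-19 - 51) + 27) = (1/(72 + 33) + 26)*(-70 + 27) = (1/105 + 26)*(-43) = (2731/105)*(-43) = -117433/105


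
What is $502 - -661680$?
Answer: $662182$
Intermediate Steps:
$502 - -661680 = 502 + 661680 = 662182$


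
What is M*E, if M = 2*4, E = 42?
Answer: 336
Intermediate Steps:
M = 8
M*E = 8*42 = 336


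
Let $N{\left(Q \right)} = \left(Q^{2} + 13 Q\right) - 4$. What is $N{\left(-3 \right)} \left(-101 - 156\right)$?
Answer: $8738$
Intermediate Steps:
$N{\left(Q \right)} = -4 + Q^{2} + 13 Q$
$N{\left(-3 \right)} \left(-101 - 156\right) = \left(-4 + \left(-3\right)^{2} + 13 \left(-3\right)\right) \left(-101 - 156\right) = \left(-4 + 9 - 39\right) \left(-257\right) = \left(-34\right) \left(-257\right) = 8738$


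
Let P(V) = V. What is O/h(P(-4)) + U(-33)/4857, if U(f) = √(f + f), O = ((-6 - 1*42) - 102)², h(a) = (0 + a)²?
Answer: 5625/4 + I*√66/4857 ≈ 1406.3 + 0.0016726*I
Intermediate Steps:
h(a) = a²
O = 22500 (O = ((-6 - 42) - 102)² = (-48 - 102)² = (-150)² = 22500)
U(f) = √2*√f (U(f) = √(2*f) = √2*√f)
O/h(P(-4)) + U(-33)/4857 = 22500/((-4)²) + (√2*√(-33))/4857 = 22500/16 + (√2*(I*√33))*(1/4857) = 22500*(1/16) + (I*√66)*(1/4857) = 5625/4 + I*√66/4857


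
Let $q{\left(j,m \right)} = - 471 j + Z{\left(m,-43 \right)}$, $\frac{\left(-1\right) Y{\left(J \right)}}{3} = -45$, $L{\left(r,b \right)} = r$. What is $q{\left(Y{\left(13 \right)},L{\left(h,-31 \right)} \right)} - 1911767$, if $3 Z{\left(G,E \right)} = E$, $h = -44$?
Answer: $- \frac{5926099}{3} \approx -1.9754 \cdot 10^{6}$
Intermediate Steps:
$Z{\left(G,E \right)} = \frac{E}{3}$
$Y{\left(J \right)} = 135$ ($Y{\left(J \right)} = \left(-3\right) \left(-45\right) = 135$)
$q{\left(j,m \right)} = - \frac{43}{3} - 471 j$ ($q{\left(j,m \right)} = - 471 j + \frac{1}{3} \left(-43\right) = - 471 j - \frac{43}{3} = - \frac{43}{3} - 471 j$)
$q{\left(Y{\left(13 \right)},L{\left(h,-31 \right)} \right)} - 1911767 = \left(- \frac{43}{3} - 63585\right) - 1911767 = - \frac{190798}{3} - 1911767 = - \frac{5926099}{3}$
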